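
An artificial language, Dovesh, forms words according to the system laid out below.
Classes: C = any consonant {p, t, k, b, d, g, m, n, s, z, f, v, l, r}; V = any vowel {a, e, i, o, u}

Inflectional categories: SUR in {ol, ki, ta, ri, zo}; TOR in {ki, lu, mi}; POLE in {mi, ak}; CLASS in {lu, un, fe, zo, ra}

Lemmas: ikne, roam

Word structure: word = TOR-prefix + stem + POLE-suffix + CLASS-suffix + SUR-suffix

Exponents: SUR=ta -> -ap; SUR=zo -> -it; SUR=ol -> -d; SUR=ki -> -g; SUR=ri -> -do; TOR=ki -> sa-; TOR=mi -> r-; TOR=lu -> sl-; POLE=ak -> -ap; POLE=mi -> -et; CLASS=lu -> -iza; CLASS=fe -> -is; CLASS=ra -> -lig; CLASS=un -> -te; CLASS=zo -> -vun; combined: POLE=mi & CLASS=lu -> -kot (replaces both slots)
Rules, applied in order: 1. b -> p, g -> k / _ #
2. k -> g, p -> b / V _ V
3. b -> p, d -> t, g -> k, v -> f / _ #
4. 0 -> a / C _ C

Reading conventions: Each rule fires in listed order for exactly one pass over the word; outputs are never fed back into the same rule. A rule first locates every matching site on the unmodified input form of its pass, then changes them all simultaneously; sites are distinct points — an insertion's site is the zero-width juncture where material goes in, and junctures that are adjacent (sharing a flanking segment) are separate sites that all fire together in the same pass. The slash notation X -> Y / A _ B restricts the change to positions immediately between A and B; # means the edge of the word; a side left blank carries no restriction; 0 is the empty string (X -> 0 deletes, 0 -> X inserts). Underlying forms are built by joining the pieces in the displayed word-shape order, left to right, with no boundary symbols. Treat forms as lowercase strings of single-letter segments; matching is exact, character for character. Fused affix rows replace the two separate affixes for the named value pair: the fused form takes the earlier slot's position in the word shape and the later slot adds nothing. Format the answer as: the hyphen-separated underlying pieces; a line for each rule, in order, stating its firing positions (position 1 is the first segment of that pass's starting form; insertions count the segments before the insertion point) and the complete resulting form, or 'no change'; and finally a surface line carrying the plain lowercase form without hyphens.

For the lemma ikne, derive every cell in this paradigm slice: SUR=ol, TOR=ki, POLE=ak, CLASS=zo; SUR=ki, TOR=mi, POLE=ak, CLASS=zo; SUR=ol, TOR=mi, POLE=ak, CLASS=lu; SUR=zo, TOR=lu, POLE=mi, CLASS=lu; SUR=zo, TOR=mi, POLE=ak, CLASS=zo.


cell SUR=ol, TOR=ki, POLE=ak, CLASS=zo:
underlying: sa-ikne-ap-vun-d
1. b -> p, g -> k / _ #: no change
2. k -> g, p -> b / V _ V: no change
3. b -> p, d -> t, g -> k, v -> f / _ #: fires at position(s) 12: saikneapvunt
4. 0 -> a / C _ C: inserts after position(s) 4, 8, 11: saikaneapavunat
surface: saikaneapavunat

cell SUR=ki, TOR=mi, POLE=ak, CLASS=zo:
underlying: r-ikne-ap-vun-g
1. b -> p, g -> k / _ #: fires at position(s) 11: rikneapvunk
2. k -> g, p -> b / V _ V: no change
3. b -> p, d -> t, g -> k, v -> f / _ #: no change
4. 0 -> a / C _ C: inserts after position(s) 3, 7, 10: rikaneapavunak
surface: rikaneapavunak

cell SUR=ol, TOR=mi, POLE=ak, CLASS=lu:
underlying: r-ikne-ap-iza-d
1. b -> p, g -> k / _ #: no change
2. k -> g, p -> b / V _ V: fires at position(s) 7: rikneabizad
3. b -> p, d -> t, g -> k, v -> f / _ #: fires at position(s) 11: rikneabizat
4. 0 -> a / C _ C: inserts after position(s) 3: rikaneabizat
surface: rikaneabizat

cell SUR=zo, TOR=lu, POLE=mi, CLASS=lu:
underlying: sl-ikne-kot-it
1. b -> p, g -> k / _ #: no change
2. k -> g, p -> b / V _ V: fires at position(s) 7: sliknegotit
3. b -> p, d -> t, g -> k, v -> f / _ #: no change
4. 0 -> a / C _ C: inserts after position(s) 1, 4: salikanegotit
surface: salikanegotit

cell SUR=zo, TOR=mi, POLE=ak, CLASS=zo:
underlying: r-ikne-ap-vun-it
1. b -> p, g -> k / _ #: no change
2. k -> g, p -> b / V _ V: no change
3. b -> p, d -> t, g -> k, v -> f / _ #: no change
4. 0 -> a / C _ C: inserts after position(s) 3, 7: rikaneapavunit
surface: rikaneapavunit


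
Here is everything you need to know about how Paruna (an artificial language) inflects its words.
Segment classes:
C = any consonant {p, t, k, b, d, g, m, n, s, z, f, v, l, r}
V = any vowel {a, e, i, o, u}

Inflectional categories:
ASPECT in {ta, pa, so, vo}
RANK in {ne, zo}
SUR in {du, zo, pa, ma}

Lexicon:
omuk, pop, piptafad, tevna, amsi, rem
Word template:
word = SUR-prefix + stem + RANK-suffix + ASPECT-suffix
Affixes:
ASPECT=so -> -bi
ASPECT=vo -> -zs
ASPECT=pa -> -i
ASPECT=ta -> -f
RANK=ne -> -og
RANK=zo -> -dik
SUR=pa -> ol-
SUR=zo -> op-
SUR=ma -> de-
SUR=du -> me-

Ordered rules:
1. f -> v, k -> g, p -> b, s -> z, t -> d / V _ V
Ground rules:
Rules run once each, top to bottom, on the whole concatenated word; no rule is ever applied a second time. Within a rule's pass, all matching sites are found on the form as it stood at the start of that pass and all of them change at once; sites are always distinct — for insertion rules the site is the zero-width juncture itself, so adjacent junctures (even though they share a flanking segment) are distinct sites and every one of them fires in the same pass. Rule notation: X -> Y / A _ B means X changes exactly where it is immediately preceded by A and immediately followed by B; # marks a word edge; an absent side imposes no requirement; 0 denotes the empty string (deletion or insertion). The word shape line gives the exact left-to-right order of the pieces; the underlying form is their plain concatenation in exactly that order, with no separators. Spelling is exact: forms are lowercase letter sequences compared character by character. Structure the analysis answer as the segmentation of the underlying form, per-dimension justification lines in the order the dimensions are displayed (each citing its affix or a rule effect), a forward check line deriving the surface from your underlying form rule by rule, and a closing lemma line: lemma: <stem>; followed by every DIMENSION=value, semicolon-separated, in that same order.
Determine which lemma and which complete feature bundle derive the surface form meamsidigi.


underlying: me-amsi-dik-i
ASPECT=pa - signalled by the affix -i
RANK=zo - signalled by the affix -dik
SUR=du - signalled by the affix me-
check: meamsidiki -> meamsidigi
lemma: amsi; ASPECT=pa; RANK=zo; SUR=du


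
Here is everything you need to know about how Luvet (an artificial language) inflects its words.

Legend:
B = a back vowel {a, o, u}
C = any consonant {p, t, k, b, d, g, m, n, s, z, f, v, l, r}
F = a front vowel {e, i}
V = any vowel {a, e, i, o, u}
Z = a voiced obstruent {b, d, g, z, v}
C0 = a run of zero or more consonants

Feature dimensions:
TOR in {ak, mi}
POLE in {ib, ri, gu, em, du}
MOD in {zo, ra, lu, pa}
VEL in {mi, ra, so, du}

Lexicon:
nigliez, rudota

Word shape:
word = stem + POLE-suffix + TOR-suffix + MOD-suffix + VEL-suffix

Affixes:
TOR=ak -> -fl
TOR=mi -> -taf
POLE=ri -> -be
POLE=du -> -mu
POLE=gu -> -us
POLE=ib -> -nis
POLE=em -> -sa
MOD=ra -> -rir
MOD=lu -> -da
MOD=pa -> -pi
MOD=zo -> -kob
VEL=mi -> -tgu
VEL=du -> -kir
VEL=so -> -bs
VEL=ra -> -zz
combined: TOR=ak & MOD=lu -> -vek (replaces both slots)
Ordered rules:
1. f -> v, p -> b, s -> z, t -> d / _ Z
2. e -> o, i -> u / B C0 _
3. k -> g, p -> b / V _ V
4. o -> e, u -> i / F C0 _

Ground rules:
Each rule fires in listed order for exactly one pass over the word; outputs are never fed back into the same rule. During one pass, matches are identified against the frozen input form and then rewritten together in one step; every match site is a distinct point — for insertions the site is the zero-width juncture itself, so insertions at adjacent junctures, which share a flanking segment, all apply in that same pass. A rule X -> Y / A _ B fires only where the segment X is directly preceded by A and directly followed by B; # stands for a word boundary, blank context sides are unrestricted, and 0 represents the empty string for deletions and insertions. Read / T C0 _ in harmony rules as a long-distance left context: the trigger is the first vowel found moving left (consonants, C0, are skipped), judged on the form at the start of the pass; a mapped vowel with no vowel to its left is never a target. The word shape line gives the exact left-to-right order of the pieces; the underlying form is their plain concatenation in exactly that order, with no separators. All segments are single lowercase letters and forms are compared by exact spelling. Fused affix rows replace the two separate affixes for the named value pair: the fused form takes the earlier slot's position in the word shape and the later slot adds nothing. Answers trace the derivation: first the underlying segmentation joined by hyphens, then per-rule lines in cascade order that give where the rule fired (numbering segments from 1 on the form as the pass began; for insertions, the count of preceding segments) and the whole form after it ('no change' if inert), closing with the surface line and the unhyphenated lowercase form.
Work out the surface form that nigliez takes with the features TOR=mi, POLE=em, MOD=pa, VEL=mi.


underlying: nigliez-sa-taf-pi-tgu
1. f -> v, p -> b, s -> z, t -> d / _ Z: fires at position(s) 15: nigliezsatafpidgu
2. e -> o, i -> u / B C0 _: fires at position(s) 14: nigliezsatafpudgu
3. k -> g, p -> b / V _ V: no change
4. o -> e, u -> i / F C0 _: no change
surface: nigliezsatafpudgu


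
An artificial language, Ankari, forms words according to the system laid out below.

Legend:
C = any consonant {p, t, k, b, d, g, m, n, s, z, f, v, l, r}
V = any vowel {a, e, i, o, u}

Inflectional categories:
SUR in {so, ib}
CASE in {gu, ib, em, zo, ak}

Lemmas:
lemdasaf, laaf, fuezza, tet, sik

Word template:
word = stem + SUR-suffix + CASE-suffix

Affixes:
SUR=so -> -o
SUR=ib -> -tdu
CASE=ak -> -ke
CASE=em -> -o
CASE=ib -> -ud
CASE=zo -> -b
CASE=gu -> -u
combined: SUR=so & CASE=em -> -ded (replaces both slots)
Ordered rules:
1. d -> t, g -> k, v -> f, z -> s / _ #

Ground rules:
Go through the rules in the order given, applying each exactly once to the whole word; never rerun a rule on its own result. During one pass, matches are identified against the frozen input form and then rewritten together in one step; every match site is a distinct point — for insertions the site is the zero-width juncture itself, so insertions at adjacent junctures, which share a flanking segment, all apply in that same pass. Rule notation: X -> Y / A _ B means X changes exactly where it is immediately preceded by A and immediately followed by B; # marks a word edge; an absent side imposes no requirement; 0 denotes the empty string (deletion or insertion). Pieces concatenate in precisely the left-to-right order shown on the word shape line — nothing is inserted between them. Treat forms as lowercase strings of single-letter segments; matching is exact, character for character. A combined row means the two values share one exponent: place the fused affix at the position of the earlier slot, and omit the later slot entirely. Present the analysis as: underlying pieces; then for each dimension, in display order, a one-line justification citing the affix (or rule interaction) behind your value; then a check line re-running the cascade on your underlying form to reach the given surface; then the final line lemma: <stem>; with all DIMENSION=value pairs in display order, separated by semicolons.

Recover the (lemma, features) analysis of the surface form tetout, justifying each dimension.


underlying: tet-o-ud
SUR=so - signalled by the affix -o
CASE=ib - signalled by the affix -ud
check: tetoud -> tetout
lemma: tet; SUR=so; CASE=ib


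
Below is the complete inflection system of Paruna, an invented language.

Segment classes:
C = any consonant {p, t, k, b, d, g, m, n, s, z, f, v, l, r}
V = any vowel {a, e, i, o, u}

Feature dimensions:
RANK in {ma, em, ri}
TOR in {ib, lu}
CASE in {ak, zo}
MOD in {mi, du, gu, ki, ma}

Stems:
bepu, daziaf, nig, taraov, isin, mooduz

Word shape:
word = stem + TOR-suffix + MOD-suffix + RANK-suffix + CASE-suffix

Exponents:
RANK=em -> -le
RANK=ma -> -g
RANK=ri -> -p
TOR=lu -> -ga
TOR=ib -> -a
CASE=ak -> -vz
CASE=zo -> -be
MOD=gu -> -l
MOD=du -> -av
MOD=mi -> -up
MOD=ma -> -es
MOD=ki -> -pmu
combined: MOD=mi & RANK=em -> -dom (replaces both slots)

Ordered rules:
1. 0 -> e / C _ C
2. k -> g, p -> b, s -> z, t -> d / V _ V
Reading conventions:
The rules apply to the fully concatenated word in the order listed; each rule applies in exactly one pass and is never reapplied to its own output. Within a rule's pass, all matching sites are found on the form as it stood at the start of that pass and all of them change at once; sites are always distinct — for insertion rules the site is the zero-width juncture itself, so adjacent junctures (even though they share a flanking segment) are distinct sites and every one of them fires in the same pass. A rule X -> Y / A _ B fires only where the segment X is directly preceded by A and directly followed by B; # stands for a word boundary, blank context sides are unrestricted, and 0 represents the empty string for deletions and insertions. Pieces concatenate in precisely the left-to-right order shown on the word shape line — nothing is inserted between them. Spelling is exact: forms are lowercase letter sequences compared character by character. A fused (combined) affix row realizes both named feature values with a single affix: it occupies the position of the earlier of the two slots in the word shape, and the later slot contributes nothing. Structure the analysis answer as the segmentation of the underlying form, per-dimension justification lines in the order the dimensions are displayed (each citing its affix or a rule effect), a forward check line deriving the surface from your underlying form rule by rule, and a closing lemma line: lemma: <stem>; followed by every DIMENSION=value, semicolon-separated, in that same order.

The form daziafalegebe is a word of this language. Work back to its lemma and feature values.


underlying: daziaf-a-l-g-be
RANK=ma - signalled by the affix -g
TOR=ib - signalled by the affix -a
CASE=zo - signalled by the affix -be
MOD=gu - signalled by the affix -l
check: daziafalgbe -> daziafalegebe -> daziafalegebe
lemma: daziaf; RANK=ma; TOR=ib; CASE=zo; MOD=gu


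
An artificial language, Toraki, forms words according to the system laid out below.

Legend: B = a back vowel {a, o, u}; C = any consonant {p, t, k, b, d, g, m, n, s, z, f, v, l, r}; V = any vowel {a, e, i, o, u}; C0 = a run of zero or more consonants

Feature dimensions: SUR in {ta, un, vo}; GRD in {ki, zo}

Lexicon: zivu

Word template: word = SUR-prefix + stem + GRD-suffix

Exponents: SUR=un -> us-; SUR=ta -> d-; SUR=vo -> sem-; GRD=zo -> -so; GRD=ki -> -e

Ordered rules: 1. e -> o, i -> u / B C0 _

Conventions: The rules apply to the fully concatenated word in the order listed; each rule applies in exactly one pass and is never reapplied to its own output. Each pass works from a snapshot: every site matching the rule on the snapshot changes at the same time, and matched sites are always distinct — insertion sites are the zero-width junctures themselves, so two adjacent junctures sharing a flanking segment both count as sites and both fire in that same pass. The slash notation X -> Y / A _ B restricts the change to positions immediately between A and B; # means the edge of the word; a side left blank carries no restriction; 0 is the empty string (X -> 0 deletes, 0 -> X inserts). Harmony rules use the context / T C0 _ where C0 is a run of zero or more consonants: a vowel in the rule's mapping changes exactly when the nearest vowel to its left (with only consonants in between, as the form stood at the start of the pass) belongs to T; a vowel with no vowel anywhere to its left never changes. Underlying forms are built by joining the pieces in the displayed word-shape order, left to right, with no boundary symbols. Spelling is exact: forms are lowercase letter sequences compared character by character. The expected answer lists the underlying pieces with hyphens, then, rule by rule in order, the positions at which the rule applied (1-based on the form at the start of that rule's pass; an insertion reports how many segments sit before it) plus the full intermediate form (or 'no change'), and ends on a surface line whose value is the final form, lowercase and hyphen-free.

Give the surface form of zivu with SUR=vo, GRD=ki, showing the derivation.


underlying: sem-zivu-e
1. e -> o, i -> u / B C0 _: fires at position(s) 8: semzivuo
surface: semzivuo


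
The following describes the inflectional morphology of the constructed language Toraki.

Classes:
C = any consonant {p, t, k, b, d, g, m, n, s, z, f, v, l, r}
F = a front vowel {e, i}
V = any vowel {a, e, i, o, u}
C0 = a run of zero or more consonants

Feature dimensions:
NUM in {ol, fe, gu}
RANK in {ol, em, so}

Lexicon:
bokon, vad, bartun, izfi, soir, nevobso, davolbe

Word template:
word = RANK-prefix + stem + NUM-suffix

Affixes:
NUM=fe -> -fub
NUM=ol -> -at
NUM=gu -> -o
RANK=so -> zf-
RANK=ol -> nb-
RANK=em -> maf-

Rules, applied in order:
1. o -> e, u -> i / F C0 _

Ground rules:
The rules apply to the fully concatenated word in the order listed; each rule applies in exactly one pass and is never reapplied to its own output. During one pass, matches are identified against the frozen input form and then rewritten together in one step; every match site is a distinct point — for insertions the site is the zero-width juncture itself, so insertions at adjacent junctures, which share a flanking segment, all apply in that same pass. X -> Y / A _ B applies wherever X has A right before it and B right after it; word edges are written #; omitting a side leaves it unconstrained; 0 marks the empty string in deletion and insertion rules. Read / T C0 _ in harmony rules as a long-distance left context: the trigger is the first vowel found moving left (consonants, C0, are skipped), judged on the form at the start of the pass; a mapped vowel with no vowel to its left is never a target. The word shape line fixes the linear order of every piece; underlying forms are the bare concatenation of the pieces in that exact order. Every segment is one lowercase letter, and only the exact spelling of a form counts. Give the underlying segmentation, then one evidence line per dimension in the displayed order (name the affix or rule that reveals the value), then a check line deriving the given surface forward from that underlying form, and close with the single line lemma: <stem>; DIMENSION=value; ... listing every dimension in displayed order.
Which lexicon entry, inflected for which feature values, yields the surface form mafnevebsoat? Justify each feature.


underlying: maf-nevobso-at
NUM=ol - signalled by the affix -at
RANK=em - signalled by the affix maf-
check: mafnevobsoat -> mafnevebsoat
lemma: nevobso; NUM=ol; RANK=em


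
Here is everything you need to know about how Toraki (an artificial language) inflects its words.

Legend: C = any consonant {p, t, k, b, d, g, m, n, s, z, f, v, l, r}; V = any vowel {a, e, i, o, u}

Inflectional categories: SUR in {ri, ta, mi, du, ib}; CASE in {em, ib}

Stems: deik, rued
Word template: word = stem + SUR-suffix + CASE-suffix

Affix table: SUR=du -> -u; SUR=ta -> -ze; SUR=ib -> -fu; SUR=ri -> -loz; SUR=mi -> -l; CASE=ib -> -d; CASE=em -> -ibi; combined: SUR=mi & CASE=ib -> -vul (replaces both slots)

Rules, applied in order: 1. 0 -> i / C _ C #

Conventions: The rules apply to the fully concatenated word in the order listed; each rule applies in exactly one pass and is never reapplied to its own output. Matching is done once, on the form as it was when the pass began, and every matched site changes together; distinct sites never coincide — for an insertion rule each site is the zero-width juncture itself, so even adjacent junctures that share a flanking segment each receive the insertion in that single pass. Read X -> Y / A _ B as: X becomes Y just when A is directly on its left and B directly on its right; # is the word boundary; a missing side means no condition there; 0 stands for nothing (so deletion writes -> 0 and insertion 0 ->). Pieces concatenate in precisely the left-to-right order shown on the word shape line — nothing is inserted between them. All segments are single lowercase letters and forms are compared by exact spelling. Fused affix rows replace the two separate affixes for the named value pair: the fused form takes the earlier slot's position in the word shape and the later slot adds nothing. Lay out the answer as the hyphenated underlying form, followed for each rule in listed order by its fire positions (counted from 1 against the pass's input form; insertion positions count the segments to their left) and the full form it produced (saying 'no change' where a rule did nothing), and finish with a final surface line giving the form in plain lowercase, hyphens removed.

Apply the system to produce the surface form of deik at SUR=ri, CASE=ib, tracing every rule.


underlying: deik-loz-d
1. 0 -> i / C _ C #: inserts after position(s) 7: deiklozid
surface: deiklozid


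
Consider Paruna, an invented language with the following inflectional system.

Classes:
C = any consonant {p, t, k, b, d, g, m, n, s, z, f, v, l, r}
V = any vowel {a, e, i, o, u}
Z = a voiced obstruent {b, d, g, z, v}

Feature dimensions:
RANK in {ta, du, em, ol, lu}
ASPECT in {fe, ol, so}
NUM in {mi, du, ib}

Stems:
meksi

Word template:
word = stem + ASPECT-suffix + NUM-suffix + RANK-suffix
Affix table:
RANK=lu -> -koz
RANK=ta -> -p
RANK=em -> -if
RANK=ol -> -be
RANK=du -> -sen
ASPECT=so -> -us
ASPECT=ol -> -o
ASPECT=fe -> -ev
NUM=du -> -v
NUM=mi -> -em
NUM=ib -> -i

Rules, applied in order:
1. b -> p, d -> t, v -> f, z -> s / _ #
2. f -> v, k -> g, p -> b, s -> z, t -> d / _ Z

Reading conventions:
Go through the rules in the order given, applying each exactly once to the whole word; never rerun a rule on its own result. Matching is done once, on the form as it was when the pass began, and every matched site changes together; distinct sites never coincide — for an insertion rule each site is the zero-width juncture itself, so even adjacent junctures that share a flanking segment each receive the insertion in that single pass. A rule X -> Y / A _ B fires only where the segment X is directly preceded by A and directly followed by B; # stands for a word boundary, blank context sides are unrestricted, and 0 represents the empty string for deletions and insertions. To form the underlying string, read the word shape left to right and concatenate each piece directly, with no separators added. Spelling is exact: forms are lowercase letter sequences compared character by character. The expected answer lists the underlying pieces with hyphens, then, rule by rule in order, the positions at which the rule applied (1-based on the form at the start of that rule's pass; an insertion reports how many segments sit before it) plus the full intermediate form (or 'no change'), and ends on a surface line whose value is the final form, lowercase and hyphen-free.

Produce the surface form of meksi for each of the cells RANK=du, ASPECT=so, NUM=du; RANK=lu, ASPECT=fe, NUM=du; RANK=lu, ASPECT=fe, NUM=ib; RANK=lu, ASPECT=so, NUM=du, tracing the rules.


cell RANK=du, ASPECT=so, NUM=du:
underlying: meksi-us-v-sen
1. b -> p, d -> t, v -> f, z -> s / _ #: no change
2. f -> v, k -> g, p -> b, s -> z, t -> d / _ Z: fires at position(s) 7: meksiuzvsen
surface: meksiuzvsen

cell RANK=lu, ASPECT=fe, NUM=du:
underlying: meksi-ev-v-koz
1. b -> p, d -> t, v -> f, z -> s / _ #: fires at position(s) 11: meksievvkos
2. f -> v, k -> g, p -> b, s -> z, t -> d / _ Z: no change
surface: meksievvkos

cell RANK=lu, ASPECT=fe, NUM=ib:
underlying: meksi-ev-i-koz
1. b -> p, d -> t, v -> f, z -> s / _ #: fires at position(s) 11: meksievikos
2. f -> v, k -> g, p -> b, s -> z, t -> d / _ Z: no change
surface: meksievikos

cell RANK=lu, ASPECT=so, NUM=du:
underlying: meksi-us-v-koz
1. b -> p, d -> t, v -> f, z -> s / _ #: fires at position(s) 11: meksiusvkos
2. f -> v, k -> g, p -> b, s -> z, t -> d / _ Z: fires at position(s) 7: meksiuzvkos
surface: meksiuzvkos


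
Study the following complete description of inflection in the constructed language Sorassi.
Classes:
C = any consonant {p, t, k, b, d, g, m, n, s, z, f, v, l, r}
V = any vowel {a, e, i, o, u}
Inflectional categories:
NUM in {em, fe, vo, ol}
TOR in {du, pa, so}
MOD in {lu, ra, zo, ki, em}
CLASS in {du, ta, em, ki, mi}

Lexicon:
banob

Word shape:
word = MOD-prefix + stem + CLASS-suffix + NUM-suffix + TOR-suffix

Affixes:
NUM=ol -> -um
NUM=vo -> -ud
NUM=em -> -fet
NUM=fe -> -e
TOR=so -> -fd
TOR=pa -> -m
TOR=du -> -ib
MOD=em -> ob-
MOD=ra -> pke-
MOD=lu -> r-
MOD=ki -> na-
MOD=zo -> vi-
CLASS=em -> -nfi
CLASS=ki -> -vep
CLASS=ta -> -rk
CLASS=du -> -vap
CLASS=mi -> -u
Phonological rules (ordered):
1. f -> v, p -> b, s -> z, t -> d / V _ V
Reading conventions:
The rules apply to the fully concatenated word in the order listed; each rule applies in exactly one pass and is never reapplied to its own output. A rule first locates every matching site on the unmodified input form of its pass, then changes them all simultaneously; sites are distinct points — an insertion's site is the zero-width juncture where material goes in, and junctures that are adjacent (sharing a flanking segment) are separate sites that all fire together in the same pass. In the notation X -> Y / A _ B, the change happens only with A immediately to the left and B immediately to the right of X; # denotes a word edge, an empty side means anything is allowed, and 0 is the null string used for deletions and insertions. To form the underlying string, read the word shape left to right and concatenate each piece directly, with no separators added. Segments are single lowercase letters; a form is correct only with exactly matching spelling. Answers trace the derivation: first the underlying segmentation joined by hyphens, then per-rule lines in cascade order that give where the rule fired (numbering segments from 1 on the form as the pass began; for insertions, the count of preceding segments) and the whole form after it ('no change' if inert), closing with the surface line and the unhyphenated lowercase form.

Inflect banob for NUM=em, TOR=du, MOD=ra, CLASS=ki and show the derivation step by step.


underlying: pke-banob-vep-fet-ib
1. f -> v, p -> b, s -> z, t -> d / V _ V: fires at position(s) 14: pkebanobvepfedib
surface: pkebanobvepfedib


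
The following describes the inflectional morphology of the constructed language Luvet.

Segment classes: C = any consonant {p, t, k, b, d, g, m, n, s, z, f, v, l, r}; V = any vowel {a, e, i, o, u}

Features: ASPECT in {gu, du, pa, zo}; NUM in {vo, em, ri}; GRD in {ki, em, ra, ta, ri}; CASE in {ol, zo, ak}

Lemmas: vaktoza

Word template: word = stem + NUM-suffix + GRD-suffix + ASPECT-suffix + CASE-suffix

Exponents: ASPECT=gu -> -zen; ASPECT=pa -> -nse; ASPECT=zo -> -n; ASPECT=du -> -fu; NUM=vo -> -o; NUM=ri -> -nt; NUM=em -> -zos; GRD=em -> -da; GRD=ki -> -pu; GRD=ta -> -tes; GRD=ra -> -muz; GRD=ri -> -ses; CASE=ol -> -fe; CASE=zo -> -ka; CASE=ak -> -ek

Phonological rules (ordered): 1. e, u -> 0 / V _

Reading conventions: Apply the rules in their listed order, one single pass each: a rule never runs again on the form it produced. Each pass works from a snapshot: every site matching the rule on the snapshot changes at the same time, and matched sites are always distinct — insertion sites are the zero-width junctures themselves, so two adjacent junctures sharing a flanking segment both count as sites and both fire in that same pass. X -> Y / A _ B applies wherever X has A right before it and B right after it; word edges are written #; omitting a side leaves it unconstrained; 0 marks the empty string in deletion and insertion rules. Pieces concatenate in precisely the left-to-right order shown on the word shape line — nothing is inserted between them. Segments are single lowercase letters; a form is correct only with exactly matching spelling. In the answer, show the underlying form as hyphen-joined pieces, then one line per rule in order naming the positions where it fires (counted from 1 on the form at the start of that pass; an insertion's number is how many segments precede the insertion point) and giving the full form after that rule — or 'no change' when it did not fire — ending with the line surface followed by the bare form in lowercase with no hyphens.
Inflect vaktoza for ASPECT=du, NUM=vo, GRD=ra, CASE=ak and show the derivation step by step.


underlying: vaktoza-o-muz-fu-ek
1. e, u -> 0 / V _: fires at position(s) 14: vaktozaomuzfuk
surface: vaktozaomuzfuk


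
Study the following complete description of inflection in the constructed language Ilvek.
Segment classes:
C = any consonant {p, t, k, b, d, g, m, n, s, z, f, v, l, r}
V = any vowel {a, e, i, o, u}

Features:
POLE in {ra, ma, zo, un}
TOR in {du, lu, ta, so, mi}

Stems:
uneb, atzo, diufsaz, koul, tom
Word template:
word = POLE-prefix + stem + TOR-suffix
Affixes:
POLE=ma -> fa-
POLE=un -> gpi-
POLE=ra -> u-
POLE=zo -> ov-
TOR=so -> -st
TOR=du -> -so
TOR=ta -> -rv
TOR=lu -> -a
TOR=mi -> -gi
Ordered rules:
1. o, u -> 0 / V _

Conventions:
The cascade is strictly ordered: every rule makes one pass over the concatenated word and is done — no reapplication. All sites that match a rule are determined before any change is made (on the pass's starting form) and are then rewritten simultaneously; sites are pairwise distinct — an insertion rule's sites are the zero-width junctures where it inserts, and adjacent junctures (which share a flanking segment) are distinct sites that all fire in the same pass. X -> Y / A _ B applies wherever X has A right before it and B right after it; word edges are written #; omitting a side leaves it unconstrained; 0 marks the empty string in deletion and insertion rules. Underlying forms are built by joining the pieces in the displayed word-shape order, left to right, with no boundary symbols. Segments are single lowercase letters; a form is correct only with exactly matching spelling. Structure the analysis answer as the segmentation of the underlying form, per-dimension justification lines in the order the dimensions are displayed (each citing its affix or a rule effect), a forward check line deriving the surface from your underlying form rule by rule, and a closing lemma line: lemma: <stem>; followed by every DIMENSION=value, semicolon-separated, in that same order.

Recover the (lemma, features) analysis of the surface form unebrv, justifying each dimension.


underlying: u-uneb-rv
POLE=ra - signalled by the affix u-
TOR=ta - signalled by the affix -rv
check: uunebrv -> unebrv
lemma: uneb; POLE=ra; TOR=ta


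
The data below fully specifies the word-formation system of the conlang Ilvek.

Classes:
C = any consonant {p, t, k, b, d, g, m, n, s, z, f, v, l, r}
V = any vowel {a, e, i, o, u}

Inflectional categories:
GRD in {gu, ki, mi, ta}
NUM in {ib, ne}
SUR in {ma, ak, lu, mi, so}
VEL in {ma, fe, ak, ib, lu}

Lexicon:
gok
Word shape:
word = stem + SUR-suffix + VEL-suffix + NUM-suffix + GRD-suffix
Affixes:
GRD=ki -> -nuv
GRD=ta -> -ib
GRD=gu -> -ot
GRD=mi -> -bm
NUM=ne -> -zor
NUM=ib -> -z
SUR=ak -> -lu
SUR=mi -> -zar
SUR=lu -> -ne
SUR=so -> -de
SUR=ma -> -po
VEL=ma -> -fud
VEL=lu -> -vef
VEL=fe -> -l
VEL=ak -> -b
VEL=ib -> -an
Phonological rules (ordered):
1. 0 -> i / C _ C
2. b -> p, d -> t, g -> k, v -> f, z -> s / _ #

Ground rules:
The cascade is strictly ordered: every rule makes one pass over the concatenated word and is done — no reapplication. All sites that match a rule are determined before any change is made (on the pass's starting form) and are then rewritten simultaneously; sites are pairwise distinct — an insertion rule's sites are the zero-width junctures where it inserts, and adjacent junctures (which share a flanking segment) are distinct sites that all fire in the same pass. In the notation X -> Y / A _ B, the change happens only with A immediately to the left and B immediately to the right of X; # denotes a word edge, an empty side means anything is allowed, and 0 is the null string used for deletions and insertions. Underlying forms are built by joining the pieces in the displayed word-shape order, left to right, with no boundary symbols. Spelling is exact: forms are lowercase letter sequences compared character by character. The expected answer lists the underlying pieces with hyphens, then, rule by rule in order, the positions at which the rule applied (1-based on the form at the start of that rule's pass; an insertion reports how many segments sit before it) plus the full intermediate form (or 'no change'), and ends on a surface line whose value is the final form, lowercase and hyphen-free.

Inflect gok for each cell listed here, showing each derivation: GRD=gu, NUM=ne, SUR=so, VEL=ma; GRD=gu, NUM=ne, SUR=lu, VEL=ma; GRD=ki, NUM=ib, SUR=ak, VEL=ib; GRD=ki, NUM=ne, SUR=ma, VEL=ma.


cell GRD=gu, NUM=ne, SUR=so, VEL=ma:
underlying: gok-de-fud-zor-ot
1. 0 -> i / C _ C: inserts after position(s) 3, 8: gokidefudizorot
2. b -> p, d -> t, g -> k, v -> f, z -> s / _ #: no change
surface: gokidefudizorot

cell GRD=gu, NUM=ne, SUR=lu, VEL=ma:
underlying: gok-ne-fud-zor-ot
1. 0 -> i / C _ C: inserts after position(s) 3, 8: gokinefudizorot
2. b -> p, d -> t, g -> k, v -> f, z -> s / _ #: no change
surface: gokinefudizorot

cell GRD=ki, NUM=ib, SUR=ak, VEL=ib:
underlying: gok-lu-an-z-nuv
1. 0 -> i / C _ C: inserts after position(s) 3, 7, 8: gokiluanizinuv
2. b -> p, d -> t, g -> k, v -> f, z -> s / _ #: fires at position(s) 14: gokiluanizinuf
surface: gokiluanizinuf

cell GRD=ki, NUM=ne, SUR=ma, VEL=ma:
underlying: gok-po-fud-zor-nuv
1. 0 -> i / C _ C: inserts after position(s) 3, 8, 11: gokipofudizorinuv
2. b -> p, d -> t, g -> k, v -> f, z -> s / _ #: fires at position(s) 17: gokipofudizorinuf
surface: gokipofudizorinuf


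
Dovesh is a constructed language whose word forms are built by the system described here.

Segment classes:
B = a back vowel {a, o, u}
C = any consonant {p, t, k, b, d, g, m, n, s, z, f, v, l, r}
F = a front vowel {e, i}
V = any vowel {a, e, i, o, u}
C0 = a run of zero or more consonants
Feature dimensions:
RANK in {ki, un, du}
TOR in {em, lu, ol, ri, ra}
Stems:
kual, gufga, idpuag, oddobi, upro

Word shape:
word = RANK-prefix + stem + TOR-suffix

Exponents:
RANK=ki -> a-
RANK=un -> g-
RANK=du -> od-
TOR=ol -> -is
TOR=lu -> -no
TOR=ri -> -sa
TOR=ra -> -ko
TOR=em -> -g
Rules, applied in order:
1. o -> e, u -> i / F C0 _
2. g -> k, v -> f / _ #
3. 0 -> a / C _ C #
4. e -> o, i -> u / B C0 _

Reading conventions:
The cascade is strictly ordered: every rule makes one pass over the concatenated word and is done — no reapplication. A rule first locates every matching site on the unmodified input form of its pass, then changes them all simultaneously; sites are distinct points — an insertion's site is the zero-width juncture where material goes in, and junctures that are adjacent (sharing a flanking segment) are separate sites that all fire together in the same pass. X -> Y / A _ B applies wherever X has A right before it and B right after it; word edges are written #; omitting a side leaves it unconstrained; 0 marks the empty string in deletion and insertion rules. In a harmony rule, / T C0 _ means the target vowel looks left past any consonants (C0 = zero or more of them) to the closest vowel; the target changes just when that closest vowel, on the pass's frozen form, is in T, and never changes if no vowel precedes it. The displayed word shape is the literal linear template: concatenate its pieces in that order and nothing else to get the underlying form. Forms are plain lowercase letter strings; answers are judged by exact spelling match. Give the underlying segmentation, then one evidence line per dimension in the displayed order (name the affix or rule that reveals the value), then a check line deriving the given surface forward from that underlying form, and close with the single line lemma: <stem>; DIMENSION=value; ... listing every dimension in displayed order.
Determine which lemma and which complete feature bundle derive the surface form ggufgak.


underlying: g-gufga-g
RANK=un - signalled by the affix g-
TOR=em - signalled by the affix -g
check: ggufgag -> ggufgag -> ggufgak -> ggufgak -> ggufgak
lemma: gufga; RANK=un; TOR=em


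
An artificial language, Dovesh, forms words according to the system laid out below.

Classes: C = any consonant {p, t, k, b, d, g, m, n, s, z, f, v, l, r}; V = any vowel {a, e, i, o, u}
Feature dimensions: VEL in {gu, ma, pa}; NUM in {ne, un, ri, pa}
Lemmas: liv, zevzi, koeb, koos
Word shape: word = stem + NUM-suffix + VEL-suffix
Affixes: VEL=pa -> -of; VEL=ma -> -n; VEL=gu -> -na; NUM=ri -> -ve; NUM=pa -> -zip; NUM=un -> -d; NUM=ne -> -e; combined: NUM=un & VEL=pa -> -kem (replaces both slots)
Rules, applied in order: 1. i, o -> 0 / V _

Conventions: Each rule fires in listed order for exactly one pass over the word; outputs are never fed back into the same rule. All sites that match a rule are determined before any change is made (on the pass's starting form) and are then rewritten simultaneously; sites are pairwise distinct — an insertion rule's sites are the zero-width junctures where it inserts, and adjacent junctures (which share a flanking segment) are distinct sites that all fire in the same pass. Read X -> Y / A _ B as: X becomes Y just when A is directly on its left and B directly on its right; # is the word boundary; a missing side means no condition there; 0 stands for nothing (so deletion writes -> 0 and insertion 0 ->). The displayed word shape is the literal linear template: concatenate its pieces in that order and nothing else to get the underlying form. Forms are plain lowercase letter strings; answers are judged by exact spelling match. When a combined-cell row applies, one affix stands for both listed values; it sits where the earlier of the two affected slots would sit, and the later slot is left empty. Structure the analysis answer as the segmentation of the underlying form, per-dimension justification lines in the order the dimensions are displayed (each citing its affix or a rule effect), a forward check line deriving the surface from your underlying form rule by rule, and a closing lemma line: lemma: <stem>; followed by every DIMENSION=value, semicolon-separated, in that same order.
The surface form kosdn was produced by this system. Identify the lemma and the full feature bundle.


underlying: koos-d-n
VEL=ma - signalled by the affix -n
NUM=un - signalled by the affix -d
check: koosdn -> kosdn
lemma: koos; VEL=ma; NUM=un


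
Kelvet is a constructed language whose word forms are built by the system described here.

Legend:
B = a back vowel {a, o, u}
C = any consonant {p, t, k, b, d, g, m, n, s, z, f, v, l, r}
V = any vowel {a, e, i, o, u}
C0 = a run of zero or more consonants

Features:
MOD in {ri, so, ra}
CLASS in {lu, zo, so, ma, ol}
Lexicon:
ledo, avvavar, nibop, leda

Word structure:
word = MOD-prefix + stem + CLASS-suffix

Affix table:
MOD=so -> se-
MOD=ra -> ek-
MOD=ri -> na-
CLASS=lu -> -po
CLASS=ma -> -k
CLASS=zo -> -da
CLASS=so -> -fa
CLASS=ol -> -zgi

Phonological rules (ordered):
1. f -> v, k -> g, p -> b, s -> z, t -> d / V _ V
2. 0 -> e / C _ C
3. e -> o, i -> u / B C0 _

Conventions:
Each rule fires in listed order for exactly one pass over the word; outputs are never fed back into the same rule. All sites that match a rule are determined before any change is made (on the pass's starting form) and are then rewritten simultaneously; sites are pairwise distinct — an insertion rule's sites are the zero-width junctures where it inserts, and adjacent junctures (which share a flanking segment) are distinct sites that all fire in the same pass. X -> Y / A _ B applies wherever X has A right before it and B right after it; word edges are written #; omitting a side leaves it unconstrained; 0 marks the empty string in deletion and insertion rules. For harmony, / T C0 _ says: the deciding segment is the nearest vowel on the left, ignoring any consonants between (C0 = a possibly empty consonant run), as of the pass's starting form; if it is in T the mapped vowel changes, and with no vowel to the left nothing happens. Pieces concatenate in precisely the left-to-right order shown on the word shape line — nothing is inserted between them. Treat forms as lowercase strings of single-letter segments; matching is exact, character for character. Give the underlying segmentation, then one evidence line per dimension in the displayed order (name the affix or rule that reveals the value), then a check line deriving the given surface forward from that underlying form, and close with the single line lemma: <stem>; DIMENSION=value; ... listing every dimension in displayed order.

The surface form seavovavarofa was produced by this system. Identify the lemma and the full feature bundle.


underlying: se-avvavar-fa
MOD=so - signalled by the affix se-
CLASS=so - signalled by the affix -fa
check: seavvavarfa -> seavvavarfa -> seavevavarefa -> seavovavarofa
lemma: avvavar; MOD=so; CLASS=so
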